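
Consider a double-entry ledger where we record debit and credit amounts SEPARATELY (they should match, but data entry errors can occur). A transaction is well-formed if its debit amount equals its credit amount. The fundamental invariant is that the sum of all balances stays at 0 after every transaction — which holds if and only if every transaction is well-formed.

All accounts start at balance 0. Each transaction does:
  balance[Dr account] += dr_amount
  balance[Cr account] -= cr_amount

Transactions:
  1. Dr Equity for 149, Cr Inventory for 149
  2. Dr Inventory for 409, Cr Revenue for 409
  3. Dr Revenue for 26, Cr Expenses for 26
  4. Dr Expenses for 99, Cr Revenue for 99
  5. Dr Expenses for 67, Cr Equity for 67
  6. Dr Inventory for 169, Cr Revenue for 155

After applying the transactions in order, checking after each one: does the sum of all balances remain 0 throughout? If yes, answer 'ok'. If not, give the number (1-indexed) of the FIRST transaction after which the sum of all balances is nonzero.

Answer: 6

Derivation:
After txn 1: dr=149 cr=149 sum_balances=0
After txn 2: dr=409 cr=409 sum_balances=0
After txn 3: dr=26 cr=26 sum_balances=0
After txn 4: dr=99 cr=99 sum_balances=0
After txn 5: dr=67 cr=67 sum_balances=0
After txn 6: dr=169 cr=155 sum_balances=14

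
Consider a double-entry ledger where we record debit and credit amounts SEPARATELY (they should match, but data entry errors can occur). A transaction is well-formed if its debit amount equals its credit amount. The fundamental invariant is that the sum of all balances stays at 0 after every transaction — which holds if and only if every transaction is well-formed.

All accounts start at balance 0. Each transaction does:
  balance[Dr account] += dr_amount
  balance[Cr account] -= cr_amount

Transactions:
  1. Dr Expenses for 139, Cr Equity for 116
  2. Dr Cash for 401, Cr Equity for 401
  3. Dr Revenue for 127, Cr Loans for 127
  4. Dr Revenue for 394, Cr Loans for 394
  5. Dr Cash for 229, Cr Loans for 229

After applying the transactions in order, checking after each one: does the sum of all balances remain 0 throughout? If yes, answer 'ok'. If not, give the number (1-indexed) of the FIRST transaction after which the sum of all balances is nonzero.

After txn 1: dr=139 cr=116 sum_balances=23
After txn 2: dr=401 cr=401 sum_balances=23
After txn 3: dr=127 cr=127 sum_balances=23
After txn 4: dr=394 cr=394 sum_balances=23
After txn 5: dr=229 cr=229 sum_balances=23

Answer: 1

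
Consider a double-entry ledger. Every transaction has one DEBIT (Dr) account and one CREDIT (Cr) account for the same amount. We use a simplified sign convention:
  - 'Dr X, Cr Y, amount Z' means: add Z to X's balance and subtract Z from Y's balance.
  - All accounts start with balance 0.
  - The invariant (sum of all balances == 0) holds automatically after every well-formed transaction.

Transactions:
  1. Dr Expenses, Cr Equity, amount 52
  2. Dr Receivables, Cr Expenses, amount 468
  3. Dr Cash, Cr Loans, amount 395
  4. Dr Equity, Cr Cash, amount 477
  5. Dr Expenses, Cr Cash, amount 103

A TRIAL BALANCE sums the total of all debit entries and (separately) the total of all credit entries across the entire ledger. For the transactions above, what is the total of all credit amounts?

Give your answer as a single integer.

Answer: 1495

Derivation:
Txn 1: credit+=52
Txn 2: credit+=468
Txn 3: credit+=395
Txn 4: credit+=477
Txn 5: credit+=103
Total credits = 1495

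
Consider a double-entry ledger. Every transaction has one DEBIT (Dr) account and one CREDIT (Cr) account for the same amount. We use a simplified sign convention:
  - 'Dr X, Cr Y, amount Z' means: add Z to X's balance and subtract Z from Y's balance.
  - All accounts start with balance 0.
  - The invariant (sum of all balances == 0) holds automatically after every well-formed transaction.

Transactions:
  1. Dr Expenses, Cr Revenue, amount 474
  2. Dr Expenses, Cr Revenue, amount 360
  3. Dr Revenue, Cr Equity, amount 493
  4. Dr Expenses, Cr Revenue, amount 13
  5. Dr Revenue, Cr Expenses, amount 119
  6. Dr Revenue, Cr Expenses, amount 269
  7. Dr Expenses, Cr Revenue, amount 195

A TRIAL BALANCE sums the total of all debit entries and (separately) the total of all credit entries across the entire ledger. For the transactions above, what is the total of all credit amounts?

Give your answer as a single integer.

Txn 1: credit+=474
Txn 2: credit+=360
Txn 3: credit+=493
Txn 4: credit+=13
Txn 5: credit+=119
Txn 6: credit+=269
Txn 7: credit+=195
Total credits = 1923

Answer: 1923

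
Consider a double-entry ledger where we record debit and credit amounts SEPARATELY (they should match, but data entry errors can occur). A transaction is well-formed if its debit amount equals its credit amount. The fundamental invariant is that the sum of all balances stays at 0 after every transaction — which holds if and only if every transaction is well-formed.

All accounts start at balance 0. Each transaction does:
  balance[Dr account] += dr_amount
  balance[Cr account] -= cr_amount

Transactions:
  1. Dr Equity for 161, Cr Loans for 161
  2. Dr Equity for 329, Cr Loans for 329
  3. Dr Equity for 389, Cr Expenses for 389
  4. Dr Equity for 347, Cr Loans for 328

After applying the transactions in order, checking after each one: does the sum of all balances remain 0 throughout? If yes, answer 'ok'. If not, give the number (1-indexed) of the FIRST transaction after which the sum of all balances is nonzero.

After txn 1: dr=161 cr=161 sum_balances=0
After txn 2: dr=329 cr=329 sum_balances=0
After txn 3: dr=389 cr=389 sum_balances=0
After txn 4: dr=347 cr=328 sum_balances=19

Answer: 4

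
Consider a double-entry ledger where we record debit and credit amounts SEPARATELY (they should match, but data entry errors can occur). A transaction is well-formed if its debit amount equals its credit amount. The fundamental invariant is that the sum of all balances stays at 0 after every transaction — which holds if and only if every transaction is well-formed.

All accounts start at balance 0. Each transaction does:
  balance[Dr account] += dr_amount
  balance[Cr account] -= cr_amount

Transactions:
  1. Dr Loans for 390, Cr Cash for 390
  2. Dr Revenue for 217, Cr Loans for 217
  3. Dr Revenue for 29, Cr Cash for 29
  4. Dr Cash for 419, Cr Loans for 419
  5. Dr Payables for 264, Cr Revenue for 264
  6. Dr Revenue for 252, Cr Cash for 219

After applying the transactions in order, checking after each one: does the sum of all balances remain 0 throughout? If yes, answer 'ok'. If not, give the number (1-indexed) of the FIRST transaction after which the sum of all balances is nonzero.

Answer: 6

Derivation:
After txn 1: dr=390 cr=390 sum_balances=0
After txn 2: dr=217 cr=217 sum_balances=0
After txn 3: dr=29 cr=29 sum_balances=0
After txn 4: dr=419 cr=419 sum_balances=0
After txn 5: dr=264 cr=264 sum_balances=0
After txn 6: dr=252 cr=219 sum_balances=33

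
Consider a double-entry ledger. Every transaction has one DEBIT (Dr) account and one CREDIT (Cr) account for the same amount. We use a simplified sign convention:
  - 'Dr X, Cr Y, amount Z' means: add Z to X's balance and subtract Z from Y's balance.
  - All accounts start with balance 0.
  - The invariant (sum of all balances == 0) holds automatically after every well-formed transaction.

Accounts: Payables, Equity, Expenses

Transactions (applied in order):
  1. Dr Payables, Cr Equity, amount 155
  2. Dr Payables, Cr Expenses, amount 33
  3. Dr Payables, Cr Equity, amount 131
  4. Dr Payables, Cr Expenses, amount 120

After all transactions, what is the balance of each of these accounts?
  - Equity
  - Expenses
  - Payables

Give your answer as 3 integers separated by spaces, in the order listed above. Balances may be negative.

After txn 1 (Dr Payables, Cr Equity, amount 155): Equity=-155 Payables=155
After txn 2 (Dr Payables, Cr Expenses, amount 33): Equity=-155 Expenses=-33 Payables=188
After txn 3 (Dr Payables, Cr Equity, amount 131): Equity=-286 Expenses=-33 Payables=319
After txn 4 (Dr Payables, Cr Expenses, amount 120): Equity=-286 Expenses=-153 Payables=439

Answer: -286 -153 439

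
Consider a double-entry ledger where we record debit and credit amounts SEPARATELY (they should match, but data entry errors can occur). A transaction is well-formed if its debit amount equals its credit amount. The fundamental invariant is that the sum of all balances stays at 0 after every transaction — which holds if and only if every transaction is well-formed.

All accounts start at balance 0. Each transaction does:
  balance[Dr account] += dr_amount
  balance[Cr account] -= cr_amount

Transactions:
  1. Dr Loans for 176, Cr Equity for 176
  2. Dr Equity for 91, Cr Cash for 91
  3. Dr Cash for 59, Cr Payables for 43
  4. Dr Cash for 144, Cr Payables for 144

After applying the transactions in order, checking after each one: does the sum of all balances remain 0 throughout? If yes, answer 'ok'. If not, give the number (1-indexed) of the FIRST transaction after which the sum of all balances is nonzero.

Answer: 3

Derivation:
After txn 1: dr=176 cr=176 sum_balances=0
After txn 2: dr=91 cr=91 sum_balances=0
After txn 3: dr=59 cr=43 sum_balances=16
After txn 4: dr=144 cr=144 sum_balances=16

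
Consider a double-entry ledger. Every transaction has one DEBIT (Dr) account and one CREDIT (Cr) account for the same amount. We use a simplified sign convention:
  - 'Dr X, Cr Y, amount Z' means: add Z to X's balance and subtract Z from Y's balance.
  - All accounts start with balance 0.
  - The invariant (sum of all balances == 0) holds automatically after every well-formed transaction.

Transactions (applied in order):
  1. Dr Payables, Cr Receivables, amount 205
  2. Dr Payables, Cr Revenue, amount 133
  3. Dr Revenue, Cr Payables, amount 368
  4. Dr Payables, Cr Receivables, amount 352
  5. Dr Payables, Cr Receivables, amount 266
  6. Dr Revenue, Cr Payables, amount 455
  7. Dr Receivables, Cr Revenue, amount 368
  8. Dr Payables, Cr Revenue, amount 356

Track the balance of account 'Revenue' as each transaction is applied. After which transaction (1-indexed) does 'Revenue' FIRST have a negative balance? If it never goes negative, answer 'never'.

Answer: 2

Derivation:
After txn 1: Revenue=0
After txn 2: Revenue=-133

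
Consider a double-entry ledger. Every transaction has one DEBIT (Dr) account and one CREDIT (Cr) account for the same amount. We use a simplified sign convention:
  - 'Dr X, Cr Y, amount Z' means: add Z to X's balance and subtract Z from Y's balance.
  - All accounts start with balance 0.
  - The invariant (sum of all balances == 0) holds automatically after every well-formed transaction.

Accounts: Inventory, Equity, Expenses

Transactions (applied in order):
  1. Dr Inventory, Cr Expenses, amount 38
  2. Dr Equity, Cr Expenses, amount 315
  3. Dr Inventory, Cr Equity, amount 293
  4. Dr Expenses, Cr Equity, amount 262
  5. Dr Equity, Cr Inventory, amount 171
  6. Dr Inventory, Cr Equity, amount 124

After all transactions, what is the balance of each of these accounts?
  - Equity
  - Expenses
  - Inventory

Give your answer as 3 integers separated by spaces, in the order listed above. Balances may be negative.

After txn 1 (Dr Inventory, Cr Expenses, amount 38): Expenses=-38 Inventory=38
After txn 2 (Dr Equity, Cr Expenses, amount 315): Equity=315 Expenses=-353 Inventory=38
After txn 3 (Dr Inventory, Cr Equity, amount 293): Equity=22 Expenses=-353 Inventory=331
After txn 4 (Dr Expenses, Cr Equity, amount 262): Equity=-240 Expenses=-91 Inventory=331
After txn 5 (Dr Equity, Cr Inventory, amount 171): Equity=-69 Expenses=-91 Inventory=160
After txn 6 (Dr Inventory, Cr Equity, amount 124): Equity=-193 Expenses=-91 Inventory=284

Answer: -193 -91 284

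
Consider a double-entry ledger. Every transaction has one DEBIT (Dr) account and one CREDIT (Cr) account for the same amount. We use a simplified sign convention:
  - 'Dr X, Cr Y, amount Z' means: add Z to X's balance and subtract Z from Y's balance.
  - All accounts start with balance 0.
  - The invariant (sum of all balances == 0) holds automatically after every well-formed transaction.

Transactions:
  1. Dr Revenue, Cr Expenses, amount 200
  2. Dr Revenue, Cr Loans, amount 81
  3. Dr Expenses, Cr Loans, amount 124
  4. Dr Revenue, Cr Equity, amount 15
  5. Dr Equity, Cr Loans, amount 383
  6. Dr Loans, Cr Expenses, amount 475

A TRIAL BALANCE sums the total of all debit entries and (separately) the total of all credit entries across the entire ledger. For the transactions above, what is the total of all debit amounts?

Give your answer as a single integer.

Answer: 1278

Derivation:
Txn 1: debit+=200
Txn 2: debit+=81
Txn 3: debit+=124
Txn 4: debit+=15
Txn 5: debit+=383
Txn 6: debit+=475
Total debits = 1278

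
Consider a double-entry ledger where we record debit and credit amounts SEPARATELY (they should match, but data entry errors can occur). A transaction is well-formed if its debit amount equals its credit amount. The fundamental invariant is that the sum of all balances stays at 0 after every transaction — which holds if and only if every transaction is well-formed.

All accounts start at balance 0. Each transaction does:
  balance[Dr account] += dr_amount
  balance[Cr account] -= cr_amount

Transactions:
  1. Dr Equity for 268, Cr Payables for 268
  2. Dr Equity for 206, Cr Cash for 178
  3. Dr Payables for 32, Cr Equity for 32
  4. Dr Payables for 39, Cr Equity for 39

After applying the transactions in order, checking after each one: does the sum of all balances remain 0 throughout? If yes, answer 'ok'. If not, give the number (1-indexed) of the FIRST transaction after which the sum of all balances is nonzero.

Answer: 2

Derivation:
After txn 1: dr=268 cr=268 sum_balances=0
After txn 2: dr=206 cr=178 sum_balances=28
After txn 3: dr=32 cr=32 sum_balances=28
After txn 4: dr=39 cr=39 sum_balances=28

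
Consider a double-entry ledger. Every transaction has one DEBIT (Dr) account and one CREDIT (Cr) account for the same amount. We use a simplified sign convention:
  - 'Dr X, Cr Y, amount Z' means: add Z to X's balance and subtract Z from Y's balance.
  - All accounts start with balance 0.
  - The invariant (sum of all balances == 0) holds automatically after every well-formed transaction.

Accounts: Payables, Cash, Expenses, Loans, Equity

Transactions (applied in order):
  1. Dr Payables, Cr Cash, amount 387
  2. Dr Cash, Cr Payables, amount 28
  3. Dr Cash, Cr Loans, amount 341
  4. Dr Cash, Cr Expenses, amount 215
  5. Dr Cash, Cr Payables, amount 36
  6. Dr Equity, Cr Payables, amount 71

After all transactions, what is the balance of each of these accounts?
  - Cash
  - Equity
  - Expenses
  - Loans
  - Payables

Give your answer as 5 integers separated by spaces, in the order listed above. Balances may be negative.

Answer: 233 71 -215 -341 252

Derivation:
After txn 1 (Dr Payables, Cr Cash, amount 387): Cash=-387 Payables=387
After txn 2 (Dr Cash, Cr Payables, amount 28): Cash=-359 Payables=359
After txn 3 (Dr Cash, Cr Loans, amount 341): Cash=-18 Loans=-341 Payables=359
After txn 4 (Dr Cash, Cr Expenses, amount 215): Cash=197 Expenses=-215 Loans=-341 Payables=359
After txn 5 (Dr Cash, Cr Payables, amount 36): Cash=233 Expenses=-215 Loans=-341 Payables=323
After txn 6 (Dr Equity, Cr Payables, amount 71): Cash=233 Equity=71 Expenses=-215 Loans=-341 Payables=252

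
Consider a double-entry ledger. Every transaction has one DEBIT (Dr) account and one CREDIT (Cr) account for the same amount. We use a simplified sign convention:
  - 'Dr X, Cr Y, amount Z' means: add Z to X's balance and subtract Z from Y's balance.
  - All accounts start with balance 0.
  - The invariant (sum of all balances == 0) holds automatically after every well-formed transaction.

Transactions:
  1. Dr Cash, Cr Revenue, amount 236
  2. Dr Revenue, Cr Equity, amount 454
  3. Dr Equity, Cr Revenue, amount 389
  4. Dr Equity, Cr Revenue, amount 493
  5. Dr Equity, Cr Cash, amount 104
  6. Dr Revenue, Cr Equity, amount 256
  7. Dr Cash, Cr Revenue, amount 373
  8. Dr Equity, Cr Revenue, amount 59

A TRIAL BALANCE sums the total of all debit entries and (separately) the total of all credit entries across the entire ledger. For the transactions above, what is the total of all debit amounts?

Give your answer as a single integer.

Txn 1: debit+=236
Txn 2: debit+=454
Txn 3: debit+=389
Txn 4: debit+=493
Txn 5: debit+=104
Txn 6: debit+=256
Txn 7: debit+=373
Txn 8: debit+=59
Total debits = 2364

Answer: 2364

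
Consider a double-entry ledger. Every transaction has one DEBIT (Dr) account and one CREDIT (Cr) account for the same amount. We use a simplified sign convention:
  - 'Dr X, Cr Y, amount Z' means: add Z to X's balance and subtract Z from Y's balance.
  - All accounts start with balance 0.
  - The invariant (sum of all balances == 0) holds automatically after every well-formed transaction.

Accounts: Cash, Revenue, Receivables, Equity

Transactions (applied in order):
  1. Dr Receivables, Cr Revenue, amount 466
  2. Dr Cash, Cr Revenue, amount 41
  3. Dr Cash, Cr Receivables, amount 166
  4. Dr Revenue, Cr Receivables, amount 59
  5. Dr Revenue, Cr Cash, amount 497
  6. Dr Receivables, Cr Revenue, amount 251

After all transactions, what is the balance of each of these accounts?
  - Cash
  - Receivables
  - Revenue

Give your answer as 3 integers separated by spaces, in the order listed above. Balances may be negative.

Answer: -290 492 -202

Derivation:
After txn 1 (Dr Receivables, Cr Revenue, amount 466): Receivables=466 Revenue=-466
After txn 2 (Dr Cash, Cr Revenue, amount 41): Cash=41 Receivables=466 Revenue=-507
After txn 3 (Dr Cash, Cr Receivables, amount 166): Cash=207 Receivables=300 Revenue=-507
After txn 4 (Dr Revenue, Cr Receivables, amount 59): Cash=207 Receivables=241 Revenue=-448
After txn 5 (Dr Revenue, Cr Cash, amount 497): Cash=-290 Receivables=241 Revenue=49
After txn 6 (Dr Receivables, Cr Revenue, amount 251): Cash=-290 Receivables=492 Revenue=-202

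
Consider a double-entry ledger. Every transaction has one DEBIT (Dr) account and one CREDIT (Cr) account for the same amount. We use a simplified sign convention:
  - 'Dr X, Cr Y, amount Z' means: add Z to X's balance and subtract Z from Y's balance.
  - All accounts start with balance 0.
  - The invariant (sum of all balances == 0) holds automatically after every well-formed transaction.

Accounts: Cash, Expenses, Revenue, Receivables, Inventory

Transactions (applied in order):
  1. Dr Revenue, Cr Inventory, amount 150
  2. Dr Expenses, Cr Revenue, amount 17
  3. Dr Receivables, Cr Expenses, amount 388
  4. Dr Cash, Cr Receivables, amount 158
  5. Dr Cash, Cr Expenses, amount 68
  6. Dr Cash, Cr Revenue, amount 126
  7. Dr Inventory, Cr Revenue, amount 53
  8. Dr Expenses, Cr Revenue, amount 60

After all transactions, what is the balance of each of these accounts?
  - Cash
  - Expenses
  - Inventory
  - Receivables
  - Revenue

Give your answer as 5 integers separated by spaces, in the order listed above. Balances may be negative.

Answer: 352 -379 -97 230 -106

Derivation:
After txn 1 (Dr Revenue, Cr Inventory, amount 150): Inventory=-150 Revenue=150
After txn 2 (Dr Expenses, Cr Revenue, amount 17): Expenses=17 Inventory=-150 Revenue=133
After txn 3 (Dr Receivables, Cr Expenses, amount 388): Expenses=-371 Inventory=-150 Receivables=388 Revenue=133
After txn 4 (Dr Cash, Cr Receivables, amount 158): Cash=158 Expenses=-371 Inventory=-150 Receivables=230 Revenue=133
After txn 5 (Dr Cash, Cr Expenses, amount 68): Cash=226 Expenses=-439 Inventory=-150 Receivables=230 Revenue=133
After txn 6 (Dr Cash, Cr Revenue, amount 126): Cash=352 Expenses=-439 Inventory=-150 Receivables=230 Revenue=7
After txn 7 (Dr Inventory, Cr Revenue, amount 53): Cash=352 Expenses=-439 Inventory=-97 Receivables=230 Revenue=-46
After txn 8 (Dr Expenses, Cr Revenue, amount 60): Cash=352 Expenses=-379 Inventory=-97 Receivables=230 Revenue=-106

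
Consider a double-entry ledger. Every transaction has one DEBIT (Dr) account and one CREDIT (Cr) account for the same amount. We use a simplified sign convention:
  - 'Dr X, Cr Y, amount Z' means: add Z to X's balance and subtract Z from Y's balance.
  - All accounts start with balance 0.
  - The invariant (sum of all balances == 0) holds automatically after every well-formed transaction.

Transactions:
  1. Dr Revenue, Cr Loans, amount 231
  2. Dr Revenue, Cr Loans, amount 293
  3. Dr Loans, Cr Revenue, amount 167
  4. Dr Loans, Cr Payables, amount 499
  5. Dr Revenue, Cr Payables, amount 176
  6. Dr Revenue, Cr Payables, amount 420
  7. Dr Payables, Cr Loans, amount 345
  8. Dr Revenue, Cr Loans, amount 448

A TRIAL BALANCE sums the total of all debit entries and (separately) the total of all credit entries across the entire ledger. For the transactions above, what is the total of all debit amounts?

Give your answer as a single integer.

Answer: 2579

Derivation:
Txn 1: debit+=231
Txn 2: debit+=293
Txn 3: debit+=167
Txn 4: debit+=499
Txn 5: debit+=176
Txn 6: debit+=420
Txn 7: debit+=345
Txn 8: debit+=448
Total debits = 2579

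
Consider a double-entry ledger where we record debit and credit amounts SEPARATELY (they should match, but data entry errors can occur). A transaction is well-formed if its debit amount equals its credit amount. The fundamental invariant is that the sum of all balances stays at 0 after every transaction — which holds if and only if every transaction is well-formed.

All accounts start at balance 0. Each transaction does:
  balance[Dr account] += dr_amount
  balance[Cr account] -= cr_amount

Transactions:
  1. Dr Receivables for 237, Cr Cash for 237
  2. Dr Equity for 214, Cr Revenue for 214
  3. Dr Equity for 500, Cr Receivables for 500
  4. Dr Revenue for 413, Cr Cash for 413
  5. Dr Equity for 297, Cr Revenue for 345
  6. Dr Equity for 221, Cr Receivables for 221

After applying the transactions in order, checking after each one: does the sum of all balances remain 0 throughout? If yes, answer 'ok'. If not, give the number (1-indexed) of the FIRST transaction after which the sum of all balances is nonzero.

After txn 1: dr=237 cr=237 sum_balances=0
After txn 2: dr=214 cr=214 sum_balances=0
After txn 3: dr=500 cr=500 sum_balances=0
After txn 4: dr=413 cr=413 sum_balances=0
After txn 5: dr=297 cr=345 sum_balances=-48
After txn 6: dr=221 cr=221 sum_balances=-48

Answer: 5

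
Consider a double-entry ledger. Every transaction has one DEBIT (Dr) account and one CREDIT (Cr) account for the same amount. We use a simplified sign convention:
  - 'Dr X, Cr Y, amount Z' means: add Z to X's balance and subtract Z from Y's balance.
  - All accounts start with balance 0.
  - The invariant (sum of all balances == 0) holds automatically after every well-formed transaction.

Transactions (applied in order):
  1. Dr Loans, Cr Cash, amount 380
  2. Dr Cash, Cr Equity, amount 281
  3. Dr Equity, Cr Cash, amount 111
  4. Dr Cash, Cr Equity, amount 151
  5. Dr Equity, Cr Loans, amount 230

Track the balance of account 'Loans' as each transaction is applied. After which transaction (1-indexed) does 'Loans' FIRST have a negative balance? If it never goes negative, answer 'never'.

Answer: never

Derivation:
After txn 1: Loans=380
After txn 2: Loans=380
After txn 3: Loans=380
After txn 4: Loans=380
After txn 5: Loans=150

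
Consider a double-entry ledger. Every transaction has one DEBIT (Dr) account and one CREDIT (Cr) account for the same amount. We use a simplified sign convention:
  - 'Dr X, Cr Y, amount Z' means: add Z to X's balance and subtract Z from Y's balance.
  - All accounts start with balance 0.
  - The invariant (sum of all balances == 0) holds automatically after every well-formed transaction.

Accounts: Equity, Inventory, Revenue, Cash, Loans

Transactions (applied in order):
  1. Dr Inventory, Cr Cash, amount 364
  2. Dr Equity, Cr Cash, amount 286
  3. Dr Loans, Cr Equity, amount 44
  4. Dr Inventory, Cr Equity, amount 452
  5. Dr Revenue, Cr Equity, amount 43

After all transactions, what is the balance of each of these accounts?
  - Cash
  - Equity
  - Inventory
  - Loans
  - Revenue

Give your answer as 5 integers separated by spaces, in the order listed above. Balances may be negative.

After txn 1 (Dr Inventory, Cr Cash, amount 364): Cash=-364 Inventory=364
After txn 2 (Dr Equity, Cr Cash, amount 286): Cash=-650 Equity=286 Inventory=364
After txn 3 (Dr Loans, Cr Equity, amount 44): Cash=-650 Equity=242 Inventory=364 Loans=44
After txn 4 (Dr Inventory, Cr Equity, amount 452): Cash=-650 Equity=-210 Inventory=816 Loans=44
After txn 5 (Dr Revenue, Cr Equity, amount 43): Cash=-650 Equity=-253 Inventory=816 Loans=44 Revenue=43

Answer: -650 -253 816 44 43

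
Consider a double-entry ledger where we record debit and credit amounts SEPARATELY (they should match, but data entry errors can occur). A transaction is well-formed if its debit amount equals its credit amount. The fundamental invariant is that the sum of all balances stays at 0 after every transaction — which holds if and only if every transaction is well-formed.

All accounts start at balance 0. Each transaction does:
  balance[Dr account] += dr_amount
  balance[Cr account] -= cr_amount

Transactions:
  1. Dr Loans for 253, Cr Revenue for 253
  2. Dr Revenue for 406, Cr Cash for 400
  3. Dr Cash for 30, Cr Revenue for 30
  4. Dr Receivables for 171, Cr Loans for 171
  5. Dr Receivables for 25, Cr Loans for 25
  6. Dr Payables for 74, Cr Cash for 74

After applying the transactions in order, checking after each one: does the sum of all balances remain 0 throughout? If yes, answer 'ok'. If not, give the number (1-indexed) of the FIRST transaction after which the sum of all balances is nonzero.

After txn 1: dr=253 cr=253 sum_balances=0
After txn 2: dr=406 cr=400 sum_balances=6
After txn 3: dr=30 cr=30 sum_balances=6
After txn 4: dr=171 cr=171 sum_balances=6
After txn 5: dr=25 cr=25 sum_balances=6
After txn 6: dr=74 cr=74 sum_balances=6

Answer: 2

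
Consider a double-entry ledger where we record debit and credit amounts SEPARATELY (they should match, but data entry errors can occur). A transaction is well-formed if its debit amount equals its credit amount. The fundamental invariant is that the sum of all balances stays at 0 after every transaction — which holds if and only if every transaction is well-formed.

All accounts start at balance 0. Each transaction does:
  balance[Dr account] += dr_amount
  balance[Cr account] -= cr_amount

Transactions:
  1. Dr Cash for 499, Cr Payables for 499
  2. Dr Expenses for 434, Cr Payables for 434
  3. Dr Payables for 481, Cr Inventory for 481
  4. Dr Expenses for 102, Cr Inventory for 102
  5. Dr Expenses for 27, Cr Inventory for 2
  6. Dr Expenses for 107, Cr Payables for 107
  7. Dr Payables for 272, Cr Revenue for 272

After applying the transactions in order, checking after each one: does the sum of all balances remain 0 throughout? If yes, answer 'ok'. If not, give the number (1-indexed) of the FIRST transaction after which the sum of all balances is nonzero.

After txn 1: dr=499 cr=499 sum_balances=0
After txn 2: dr=434 cr=434 sum_balances=0
After txn 3: dr=481 cr=481 sum_balances=0
After txn 4: dr=102 cr=102 sum_balances=0
After txn 5: dr=27 cr=2 sum_balances=25
After txn 6: dr=107 cr=107 sum_balances=25
After txn 7: dr=272 cr=272 sum_balances=25

Answer: 5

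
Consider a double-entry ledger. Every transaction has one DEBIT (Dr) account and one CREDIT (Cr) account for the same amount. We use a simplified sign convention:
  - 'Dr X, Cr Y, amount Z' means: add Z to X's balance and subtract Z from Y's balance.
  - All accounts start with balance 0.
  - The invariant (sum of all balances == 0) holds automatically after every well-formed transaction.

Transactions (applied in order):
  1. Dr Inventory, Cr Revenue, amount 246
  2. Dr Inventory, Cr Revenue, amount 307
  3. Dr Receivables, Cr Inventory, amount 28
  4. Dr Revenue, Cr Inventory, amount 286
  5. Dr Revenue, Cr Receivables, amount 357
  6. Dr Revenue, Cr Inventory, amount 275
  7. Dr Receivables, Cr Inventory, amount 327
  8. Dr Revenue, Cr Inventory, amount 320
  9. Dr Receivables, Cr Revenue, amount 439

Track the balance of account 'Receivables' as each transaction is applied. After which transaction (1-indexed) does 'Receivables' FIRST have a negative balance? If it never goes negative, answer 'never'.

Answer: 5

Derivation:
After txn 1: Receivables=0
After txn 2: Receivables=0
After txn 3: Receivables=28
After txn 4: Receivables=28
After txn 5: Receivables=-329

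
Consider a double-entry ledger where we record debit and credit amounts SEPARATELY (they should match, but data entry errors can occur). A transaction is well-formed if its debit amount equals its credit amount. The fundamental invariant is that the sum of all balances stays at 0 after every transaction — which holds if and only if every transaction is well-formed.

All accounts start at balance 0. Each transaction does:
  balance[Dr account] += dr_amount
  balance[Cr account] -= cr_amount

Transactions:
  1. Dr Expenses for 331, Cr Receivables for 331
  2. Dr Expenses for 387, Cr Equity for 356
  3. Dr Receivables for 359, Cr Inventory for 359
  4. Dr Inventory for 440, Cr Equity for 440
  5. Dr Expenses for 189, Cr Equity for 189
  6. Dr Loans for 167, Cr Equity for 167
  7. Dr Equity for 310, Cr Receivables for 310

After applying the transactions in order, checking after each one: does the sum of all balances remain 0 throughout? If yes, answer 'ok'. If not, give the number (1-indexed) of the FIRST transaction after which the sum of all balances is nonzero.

Answer: 2

Derivation:
After txn 1: dr=331 cr=331 sum_balances=0
After txn 2: dr=387 cr=356 sum_balances=31
After txn 3: dr=359 cr=359 sum_balances=31
After txn 4: dr=440 cr=440 sum_balances=31
After txn 5: dr=189 cr=189 sum_balances=31
After txn 6: dr=167 cr=167 sum_balances=31
After txn 7: dr=310 cr=310 sum_balances=31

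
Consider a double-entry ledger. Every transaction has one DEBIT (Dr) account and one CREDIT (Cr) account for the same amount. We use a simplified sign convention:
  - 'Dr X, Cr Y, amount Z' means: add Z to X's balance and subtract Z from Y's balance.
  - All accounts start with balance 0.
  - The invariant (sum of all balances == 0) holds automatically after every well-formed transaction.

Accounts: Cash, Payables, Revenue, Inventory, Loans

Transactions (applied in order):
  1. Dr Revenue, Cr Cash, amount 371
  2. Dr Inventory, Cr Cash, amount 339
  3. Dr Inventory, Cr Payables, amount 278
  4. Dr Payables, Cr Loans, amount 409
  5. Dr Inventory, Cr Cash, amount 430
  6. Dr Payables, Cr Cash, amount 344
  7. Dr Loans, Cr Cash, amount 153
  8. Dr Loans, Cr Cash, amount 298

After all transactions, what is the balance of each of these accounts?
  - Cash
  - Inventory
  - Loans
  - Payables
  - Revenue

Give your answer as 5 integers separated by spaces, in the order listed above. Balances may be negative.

After txn 1 (Dr Revenue, Cr Cash, amount 371): Cash=-371 Revenue=371
After txn 2 (Dr Inventory, Cr Cash, amount 339): Cash=-710 Inventory=339 Revenue=371
After txn 3 (Dr Inventory, Cr Payables, amount 278): Cash=-710 Inventory=617 Payables=-278 Revenue=371
After txn 4 (Dr Payables, Cr Loans, amount 409): Cash=-710 Inventory=617 Loans=-409 Payables=131 Revenue=371
After txn 5 (Dr Inventory, Cr Cash, amount 430): Cash=-1140 Inventory=1047 Loans=-409 Payables=131 Revenue=371
After txn 6 (Dr Payables, Cr Cash, amount 344): Cash=-1484 Inventory=1047 Loans=-409 Payables=475 Revenue=371
After txn 7 (Dr Loans, Cr Cash, amount 153): Cash=-1637 Inventory=1047 Loans=-256 Payables=475 Revenue=371
After txn 8 (Dr Loans, Cr Cash, amount 298): Cash=-1935 Inventory=1047 Loans=42 Payables=475 Revenue=371

Answer: -1935 1047 42 475 371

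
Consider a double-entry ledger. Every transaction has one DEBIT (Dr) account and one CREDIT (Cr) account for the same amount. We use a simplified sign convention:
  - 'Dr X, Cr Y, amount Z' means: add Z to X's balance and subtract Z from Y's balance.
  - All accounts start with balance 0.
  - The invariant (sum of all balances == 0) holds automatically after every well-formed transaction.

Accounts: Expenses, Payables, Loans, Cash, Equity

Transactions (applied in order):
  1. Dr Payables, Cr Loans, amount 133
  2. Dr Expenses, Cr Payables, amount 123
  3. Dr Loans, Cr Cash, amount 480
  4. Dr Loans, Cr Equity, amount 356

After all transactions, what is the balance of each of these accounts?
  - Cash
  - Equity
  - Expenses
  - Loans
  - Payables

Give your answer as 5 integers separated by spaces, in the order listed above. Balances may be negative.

After txn 1 (Dr Payables, Cr Loans, amount 133): Loans=-133 Payables=133
After txn 2 (Dr Expenses, Cr Payables, amount 123): Expenses=123 Loans=-133 Payables=10
After txn 3 (Dr Loans, Cr Cash, amount 480): Cash=-480 Expenses=123 Loans=347 Payables=10
After txn 4 (Dr Loans, Cr Equity, amount 356): Cash=-480 Equity=-356 Expenses=123 Loans=703 Payables=10

Answer: -480 -356 123 703 10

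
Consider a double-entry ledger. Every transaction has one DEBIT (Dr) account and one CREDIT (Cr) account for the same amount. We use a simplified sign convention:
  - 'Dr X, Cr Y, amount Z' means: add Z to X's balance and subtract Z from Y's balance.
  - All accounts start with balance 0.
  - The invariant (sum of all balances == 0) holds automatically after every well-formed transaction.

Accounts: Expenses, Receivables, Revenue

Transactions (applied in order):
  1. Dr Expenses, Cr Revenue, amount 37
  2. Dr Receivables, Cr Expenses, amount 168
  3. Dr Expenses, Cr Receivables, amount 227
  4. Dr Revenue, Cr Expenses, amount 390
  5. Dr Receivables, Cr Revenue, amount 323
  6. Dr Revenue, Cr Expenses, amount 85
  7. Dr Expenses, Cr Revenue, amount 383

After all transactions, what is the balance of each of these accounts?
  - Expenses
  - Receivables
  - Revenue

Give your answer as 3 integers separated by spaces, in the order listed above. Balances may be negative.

Answer: 4 264 -268

Derivation:
After txn 1 (Dr Expenses, Cr Revenue, amount 37): Expenses=37 Revenue=-37
After txn 2 (Dr Receivables, Cr Expenses, amount 168): Expenses=-131 Receivables=168 Revenue=-37
After txn 3 (Dr Expenses, Cr Receivables, amount 227): Expenses=96 Receivables=-59 Revenue=-37
After txn 4 (Dr Revenue, Cr Expenses, amount 390): Expenses=-294 Receivables=-59 Revenue=353
After txn 5 (Dr Receivables, Cr Revenue, amount 323): Expenses=-294 Receivables=264 Revenue=30
After txn 6 (Dr Revenue, Cr Expenses, amount 85): Expenses=-379 Receivables=264 Revenue=115
After txn 7 (Dr Expenses, Cr Revenue, amount 383): Expenses=4 Receivables=264 Revenue=-268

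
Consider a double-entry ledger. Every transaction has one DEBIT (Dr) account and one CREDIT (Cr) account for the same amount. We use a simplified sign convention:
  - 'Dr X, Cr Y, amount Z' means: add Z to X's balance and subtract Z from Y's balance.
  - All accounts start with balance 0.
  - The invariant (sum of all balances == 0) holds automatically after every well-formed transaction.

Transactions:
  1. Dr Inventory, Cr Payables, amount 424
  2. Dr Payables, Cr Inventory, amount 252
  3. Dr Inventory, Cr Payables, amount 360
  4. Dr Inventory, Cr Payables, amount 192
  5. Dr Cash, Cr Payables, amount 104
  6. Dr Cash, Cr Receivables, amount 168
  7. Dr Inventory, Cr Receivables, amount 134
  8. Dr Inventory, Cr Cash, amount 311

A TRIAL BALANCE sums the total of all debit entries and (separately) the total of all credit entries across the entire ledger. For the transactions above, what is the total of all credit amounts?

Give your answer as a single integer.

Txn 1: credit+=424
Txn 2: credit+=252
Txn 3: credit+=360
Txn 4: credit+=192
Txn 5: credit+=104
Txn 6: credit+=168
Txn 7: credit+=134
Txn 8: credit+=311
Total credits = 1945

Answer: 1945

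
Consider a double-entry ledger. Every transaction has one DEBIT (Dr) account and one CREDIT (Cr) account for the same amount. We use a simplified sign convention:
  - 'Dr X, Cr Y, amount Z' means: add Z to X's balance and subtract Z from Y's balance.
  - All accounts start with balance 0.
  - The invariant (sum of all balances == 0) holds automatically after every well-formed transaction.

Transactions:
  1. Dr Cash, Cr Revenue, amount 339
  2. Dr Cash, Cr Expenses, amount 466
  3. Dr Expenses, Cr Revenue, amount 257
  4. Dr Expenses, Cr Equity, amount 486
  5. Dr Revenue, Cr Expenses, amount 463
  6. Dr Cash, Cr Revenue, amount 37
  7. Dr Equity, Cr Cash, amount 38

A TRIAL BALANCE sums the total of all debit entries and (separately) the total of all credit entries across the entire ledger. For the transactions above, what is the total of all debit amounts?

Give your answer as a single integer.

Answer: 2086

Derivation:
Txn 1: debit+=339
Txn 2: debit+=466
Txn 3: debit+=257
Txn 4: debit+=486
Txn 5: debit+=463
Txn 6: debit+=37
Txn 7: debit+=38
Total debits = 2086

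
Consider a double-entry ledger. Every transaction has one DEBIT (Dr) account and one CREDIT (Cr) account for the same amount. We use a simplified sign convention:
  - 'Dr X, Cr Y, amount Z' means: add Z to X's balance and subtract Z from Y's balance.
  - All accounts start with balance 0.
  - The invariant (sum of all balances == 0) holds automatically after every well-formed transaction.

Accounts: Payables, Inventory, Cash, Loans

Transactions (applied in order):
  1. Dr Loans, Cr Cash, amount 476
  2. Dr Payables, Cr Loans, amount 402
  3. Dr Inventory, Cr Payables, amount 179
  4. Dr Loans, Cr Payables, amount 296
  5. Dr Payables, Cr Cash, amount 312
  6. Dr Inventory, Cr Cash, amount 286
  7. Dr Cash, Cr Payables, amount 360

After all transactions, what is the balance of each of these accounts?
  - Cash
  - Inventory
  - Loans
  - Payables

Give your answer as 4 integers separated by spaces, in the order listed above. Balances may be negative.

After txn 1 (Dr Loans, Cr Cash, amount 476): Cash=-476 Loans=476
After txn 2 (Dr Payables, Cr Loans, amount 402): Cash=-476 Loans=74 Payables=402
After txn 3 (Dr Inventory, Cr Payables, amount 179): Cash=-476 Inventory=179 Loans=74 Payables=223
After txn 4 (Dr Loans, Cr Payables, amount 296): Cash=-476 Inventory=179 Loans=370 Payables=-73
After txn 5 (Dr Payables, Cr Cash, amount 312): Cash=-788 Inventory=179 Loans=370 Payables=239
After txn 6 (Dr Inventory, Cr Cash, amount 286): Cash=-1074 Inventory=465 Loans=370 Payables=239
After txn 7 (Dr Cash, Cr Payables, amount 360): Cash=-714 Inventory=465 Loans=370 Payables=-121

Answer: -714 465 370 -121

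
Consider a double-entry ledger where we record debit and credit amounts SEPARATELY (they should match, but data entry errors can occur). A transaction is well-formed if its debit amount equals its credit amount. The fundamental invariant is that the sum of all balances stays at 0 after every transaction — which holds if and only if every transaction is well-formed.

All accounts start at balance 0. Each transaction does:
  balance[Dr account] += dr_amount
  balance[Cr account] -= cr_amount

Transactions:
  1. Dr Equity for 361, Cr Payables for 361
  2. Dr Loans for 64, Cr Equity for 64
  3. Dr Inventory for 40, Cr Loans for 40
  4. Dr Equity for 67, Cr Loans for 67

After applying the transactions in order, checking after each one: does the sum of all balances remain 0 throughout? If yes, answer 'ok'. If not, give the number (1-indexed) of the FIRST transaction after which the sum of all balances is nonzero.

After txn 1: dr=361 cr=361 sum_balances=0
After txn 2: dr=64 cr=64 sum_balances=0
After txn 3: dr=40 cr=40 sum_balances=0
After txn 4: dr=67 cr=67 sum_balances=0

Answer: ok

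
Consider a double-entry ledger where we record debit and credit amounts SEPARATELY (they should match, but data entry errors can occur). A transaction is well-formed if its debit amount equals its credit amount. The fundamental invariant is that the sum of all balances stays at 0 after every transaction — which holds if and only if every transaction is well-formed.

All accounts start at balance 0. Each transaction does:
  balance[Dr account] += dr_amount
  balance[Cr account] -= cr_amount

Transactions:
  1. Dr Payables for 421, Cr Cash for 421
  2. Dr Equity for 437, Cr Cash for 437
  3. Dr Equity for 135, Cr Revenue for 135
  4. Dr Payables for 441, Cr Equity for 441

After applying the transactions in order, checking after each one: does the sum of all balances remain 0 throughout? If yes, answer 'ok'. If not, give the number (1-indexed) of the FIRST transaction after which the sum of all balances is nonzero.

Answer: ok

Derivation:
After txn 1: dr=421 cr=421 sum_balances=0
After txn 2: dr=437 cr=437 sum_balances=0
After txn 3: dr=135 cr=135 sum_balances=0
After txn 4: dr=441 cr=441 sum_balances=0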